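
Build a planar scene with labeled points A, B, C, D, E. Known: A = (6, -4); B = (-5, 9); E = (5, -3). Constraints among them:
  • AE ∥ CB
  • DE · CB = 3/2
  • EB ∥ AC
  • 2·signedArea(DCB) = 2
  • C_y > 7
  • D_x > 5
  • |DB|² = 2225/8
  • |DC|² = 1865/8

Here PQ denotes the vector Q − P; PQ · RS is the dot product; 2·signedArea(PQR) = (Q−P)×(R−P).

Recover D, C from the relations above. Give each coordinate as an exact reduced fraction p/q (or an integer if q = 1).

1. C_x = -4  [AE ∥ CB ∩ EB ∥ AC]
2. C_y = 8  [AE ∥ CB ∩ EB ∥ AC]
   → C = (-4, 8)
3. D_x = 23/4  [2·signedArea(DCB) = 2 ∩ DE · CB = 3/2]
4. D_y = -15/4  [2·signedArea(DCB) = 2 ∩ DE · CB = 3/2]
   → D = (23/4, -15/4)

C = (-4, 8)
D = (23/4, -15/4)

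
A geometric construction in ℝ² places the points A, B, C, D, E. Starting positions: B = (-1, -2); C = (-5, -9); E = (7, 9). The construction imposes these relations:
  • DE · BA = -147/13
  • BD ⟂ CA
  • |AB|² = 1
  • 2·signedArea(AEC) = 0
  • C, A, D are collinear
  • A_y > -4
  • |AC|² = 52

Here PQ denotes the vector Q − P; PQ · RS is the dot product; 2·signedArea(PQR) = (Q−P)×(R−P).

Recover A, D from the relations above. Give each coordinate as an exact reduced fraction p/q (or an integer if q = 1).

A = (-1, -3)
D = (-7/13, -30/13)

1. A_x = -1  [line 18·x + -12·y + -18 = 0 ∩ |AC|² = 52]
2. A_y = -3  [line 18·x + -12·y + -18 = 0 ∩ |AC|² = 52]
   → A = (-1, -3)
3. D_x = -7/13  [C, A, D are collinear ∩ BD ⟂ CA]
4. D_y = -30/13  [C, A, D are collinear ∩ BD ⟂ CA]
   → D = (-7/13, -30/13)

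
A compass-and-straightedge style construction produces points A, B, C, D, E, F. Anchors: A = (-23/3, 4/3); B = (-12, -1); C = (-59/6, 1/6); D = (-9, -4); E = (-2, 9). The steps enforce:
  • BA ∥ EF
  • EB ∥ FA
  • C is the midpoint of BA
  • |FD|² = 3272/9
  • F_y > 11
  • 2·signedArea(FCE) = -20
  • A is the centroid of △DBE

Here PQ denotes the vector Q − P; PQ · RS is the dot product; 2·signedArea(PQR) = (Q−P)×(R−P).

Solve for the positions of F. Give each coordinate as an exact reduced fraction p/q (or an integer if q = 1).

F = (7/3, 34/3)

1. F_x = 7/3  [EB ∥ FA ∩ BA ∥ EF]
2. F_y = 34/3  [EB ∥ FA ∩ BA ∥ EF]
   → F = (7/3, 34/3)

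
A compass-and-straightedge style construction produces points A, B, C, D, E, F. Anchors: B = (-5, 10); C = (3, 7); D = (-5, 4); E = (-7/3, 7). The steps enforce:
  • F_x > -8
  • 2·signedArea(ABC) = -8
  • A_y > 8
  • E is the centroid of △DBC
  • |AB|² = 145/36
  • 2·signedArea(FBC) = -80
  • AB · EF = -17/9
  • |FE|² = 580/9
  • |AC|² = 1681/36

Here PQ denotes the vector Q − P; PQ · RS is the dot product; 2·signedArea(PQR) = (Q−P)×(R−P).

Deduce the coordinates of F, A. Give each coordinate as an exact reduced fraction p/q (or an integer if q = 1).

A = (-11/3, 17/2)
F = (-23/3, 1)

1. A_x = -11/3  [line 3·x + 8·y + -57 = 0 ∩ |AC|² = 1681/36]
2. A_y = 17/2  [line 3·x + 8·y + -57 = 0 ∩ |AC|² = 1681/36]
   → A = (-11/3, 17/2)
3. F_x = -23/3  [2·signedArea(FBC) = -80 ∩ AB · EF = -17/9]
4. F_y = 1  [2·signedArea(FBC) = -80 ∩ AB · EF = -17/9]
   → F = (-23/3, 1)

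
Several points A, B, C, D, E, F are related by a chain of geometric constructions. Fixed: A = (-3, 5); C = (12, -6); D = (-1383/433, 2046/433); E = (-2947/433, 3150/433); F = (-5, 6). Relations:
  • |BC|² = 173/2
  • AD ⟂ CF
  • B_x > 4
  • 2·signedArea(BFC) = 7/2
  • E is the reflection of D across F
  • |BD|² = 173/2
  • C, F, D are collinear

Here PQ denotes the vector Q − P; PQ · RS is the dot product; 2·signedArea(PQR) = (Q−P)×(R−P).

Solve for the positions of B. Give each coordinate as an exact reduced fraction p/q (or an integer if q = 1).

B = (9/2, -1/2)

1. B_x = 9/2  [line 12·x + 17·y + -91/2 = 0 ∩ |BD|² = 173/2]
2. B_y = -1/2  [line 12·x + 17·y + -91/2 = 0 ∩ |BD|² = 173/2]
   → B = (9/2, -1/2)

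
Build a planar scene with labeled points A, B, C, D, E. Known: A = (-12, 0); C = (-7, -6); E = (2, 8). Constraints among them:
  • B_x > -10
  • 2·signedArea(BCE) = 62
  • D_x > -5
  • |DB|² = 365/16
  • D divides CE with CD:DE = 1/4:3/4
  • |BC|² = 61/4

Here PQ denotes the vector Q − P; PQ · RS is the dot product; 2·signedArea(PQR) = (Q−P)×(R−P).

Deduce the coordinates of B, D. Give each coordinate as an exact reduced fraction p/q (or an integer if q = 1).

B = (-19/2, -3)
D = (-19/4, -5/2)

1. B_x = -19/2  [line -14·x + 9·y + -106 = 0 ∩ |BC|² = 61/4]
2. B_y = -3  [line -14·x + 9·y + -106 = 0 ∩ |BC|² = 61/4]
   → B = (-19/2, -3)
3. D_x = -19/4  [D divides CE with CD:DE = 1/4:3/4]
4. D_y = -5/2  [D divides CE with CD:DE = 1/4:3/4]
   → D = (-19/4, -5/2)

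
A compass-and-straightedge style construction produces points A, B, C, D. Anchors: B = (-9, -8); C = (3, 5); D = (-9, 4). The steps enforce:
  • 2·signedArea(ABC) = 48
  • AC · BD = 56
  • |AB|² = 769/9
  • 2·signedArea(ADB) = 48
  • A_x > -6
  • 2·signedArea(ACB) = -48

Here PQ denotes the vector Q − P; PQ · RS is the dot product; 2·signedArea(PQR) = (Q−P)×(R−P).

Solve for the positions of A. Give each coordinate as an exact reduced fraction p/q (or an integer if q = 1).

A = (-5, 1/3)

1. A_x = -5  [2·signedArea(ACB) = -48 ∩ AC · BD = 56]
2. A_y = 1/3  [2·signedArea(ACB) = -48 ∩ AC · BD = 56]
   → A = (-5, 1/3)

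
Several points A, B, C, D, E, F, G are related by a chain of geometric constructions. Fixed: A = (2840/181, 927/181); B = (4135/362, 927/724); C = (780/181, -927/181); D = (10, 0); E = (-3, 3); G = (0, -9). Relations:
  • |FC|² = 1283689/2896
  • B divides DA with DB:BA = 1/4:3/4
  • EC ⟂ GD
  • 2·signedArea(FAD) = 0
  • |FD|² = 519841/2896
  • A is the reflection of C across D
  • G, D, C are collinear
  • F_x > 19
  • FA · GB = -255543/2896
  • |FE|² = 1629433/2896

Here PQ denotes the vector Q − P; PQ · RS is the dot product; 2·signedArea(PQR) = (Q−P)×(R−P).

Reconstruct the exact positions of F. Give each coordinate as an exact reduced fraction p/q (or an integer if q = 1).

1. F_x = 7225/362  [2·signedArea(FAD) = 0 ∩ FA · GB = -255543/2896]
2. F_y = 6489/724  [2·signedArea(FAD) = 0 ∩ FA · GB = -255543/2896]
   → F = (7225/362, 6489/724)

F = (7225/362, 6489/724)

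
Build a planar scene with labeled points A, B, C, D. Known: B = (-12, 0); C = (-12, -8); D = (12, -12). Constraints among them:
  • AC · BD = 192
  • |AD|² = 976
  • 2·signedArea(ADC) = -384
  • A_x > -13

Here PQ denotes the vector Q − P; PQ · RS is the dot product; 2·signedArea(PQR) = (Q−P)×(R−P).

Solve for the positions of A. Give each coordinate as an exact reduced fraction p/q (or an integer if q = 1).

1. A_x = -12  [2·signedArea(ADC) = -384 ∩ AC · BD = 192]
2. A_y = 8  [2·signedArea(ADC) = -384 ∩ AC · BD = 192]
   → A = (-12, 8)

A = (-12, 8)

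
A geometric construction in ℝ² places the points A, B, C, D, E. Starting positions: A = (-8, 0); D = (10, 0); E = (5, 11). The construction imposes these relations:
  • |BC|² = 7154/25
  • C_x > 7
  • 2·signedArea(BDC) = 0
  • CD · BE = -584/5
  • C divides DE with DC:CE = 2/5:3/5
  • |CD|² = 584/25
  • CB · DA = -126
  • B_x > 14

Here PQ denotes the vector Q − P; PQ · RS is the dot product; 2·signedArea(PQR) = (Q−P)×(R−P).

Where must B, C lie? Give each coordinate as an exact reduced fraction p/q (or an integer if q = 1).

B = (15, -11)
C = (8, 22/5)

1. C_x = 8  [C divides DE with DC:CE = 2/5:3/5]
2. C_y = 22/5  [C divides DE with DC:CE = 2/5:3/5]
   → C = (8, 22/5)
3. B_x = 15  [2·signedArea(BDC) = 0 ∩ CD · BE = -584/5]
4. B_y = -11  [2·signedArea(BDC) = 0 ∩ CD · BE = -584/5]
   → B = (15, -11)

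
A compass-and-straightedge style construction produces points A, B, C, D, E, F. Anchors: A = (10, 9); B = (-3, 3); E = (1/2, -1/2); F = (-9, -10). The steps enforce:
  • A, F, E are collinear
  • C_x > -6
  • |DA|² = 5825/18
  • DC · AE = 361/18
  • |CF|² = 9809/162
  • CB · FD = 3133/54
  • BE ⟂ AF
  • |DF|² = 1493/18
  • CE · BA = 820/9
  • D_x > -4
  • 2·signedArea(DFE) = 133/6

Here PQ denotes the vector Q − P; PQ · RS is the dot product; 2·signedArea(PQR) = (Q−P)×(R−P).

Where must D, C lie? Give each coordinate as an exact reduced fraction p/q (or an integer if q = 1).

C = (-95/18, -19/6)
D = (-23/6, -5/2)

1. D_x = -23/6  [line -19/2·x + 19/2·y + -38/3 = 0 ∩ |DF|² = 1493/18]
2. D_y = -5/2  [line -19/2·x + 19/2·y + -38/3 = 0 ∩ |DF|² = 1493/18]
   → D = (-23/6, -5/2)
3. C_x = -95/18  [DC · AE = 361/18 ∩ CE · BA = 820/9]
4. C_y = -19/6  [DC · AE = 361/18 ∩ CE · BA = 820/9]
   → C = (-95/18, -19/6)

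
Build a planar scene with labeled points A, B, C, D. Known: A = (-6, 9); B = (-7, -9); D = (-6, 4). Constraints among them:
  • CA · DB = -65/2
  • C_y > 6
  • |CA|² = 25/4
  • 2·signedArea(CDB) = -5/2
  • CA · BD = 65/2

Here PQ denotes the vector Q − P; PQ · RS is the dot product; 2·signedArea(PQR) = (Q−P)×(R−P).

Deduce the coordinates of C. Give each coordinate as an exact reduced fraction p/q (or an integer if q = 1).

1. C_x = -6  [2·signedArea(CDB) = -5/2 ∩ CA · DB = -65/2]
2. C_y = 13/2  [2·signedArea(CDB) = -5/2 ∩ CA · DB = -65/2]
   → C = (-6, 13/2)

C = (-6, 13/2)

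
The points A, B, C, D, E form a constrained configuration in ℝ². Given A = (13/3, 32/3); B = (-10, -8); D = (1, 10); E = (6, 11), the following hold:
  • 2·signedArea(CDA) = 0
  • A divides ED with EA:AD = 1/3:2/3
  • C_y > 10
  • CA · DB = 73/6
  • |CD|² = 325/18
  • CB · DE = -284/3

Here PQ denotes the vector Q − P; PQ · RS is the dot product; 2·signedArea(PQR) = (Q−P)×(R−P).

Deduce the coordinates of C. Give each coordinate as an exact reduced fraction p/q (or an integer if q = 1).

1. C_x = 31/6  [2·signedArea(CDA) = 0 ∩ CA · DB = 73/6]
2. C_y = 65/6  [2·signedArea(CDA) = 0 ∩ CA · DB = 73/6]
   → C = (31/6, 65/6)

C = (31/6, 65/6)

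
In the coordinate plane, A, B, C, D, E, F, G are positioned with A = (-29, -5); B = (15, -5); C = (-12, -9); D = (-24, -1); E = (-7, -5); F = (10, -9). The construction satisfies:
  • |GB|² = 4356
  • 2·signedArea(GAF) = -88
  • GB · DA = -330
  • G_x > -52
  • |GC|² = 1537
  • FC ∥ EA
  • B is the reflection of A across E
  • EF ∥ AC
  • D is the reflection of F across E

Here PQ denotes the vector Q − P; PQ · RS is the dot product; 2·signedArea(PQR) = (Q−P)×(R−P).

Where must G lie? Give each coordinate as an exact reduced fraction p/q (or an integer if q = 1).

G = (-51, -5)

1. G_x = -51  [GB · DA = -330 ∩ 2·signedArea(GAF) = -88]
2. G_y = -5  [GB · DA = -330 ∩ 2·signedArea(GAF) = -88]
   → G = (-51, -5)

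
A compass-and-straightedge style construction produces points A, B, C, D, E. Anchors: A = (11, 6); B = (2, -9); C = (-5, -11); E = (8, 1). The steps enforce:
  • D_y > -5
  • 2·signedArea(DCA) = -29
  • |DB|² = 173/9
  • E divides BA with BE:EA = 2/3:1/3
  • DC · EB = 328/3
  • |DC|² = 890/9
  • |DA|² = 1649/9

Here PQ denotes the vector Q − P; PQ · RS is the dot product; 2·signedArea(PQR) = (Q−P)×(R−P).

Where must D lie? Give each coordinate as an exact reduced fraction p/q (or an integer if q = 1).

1. D_x = 8/3  [2·signedArea(DCA) = -29 ∩ DC · EB = 328/3]
2. D_y = -14/3  [2·signedArea(DCA) = -29 ∩ DC · EB = 328/3]
   → D = (8/3, -14/3)

D = (8/3, -14/3)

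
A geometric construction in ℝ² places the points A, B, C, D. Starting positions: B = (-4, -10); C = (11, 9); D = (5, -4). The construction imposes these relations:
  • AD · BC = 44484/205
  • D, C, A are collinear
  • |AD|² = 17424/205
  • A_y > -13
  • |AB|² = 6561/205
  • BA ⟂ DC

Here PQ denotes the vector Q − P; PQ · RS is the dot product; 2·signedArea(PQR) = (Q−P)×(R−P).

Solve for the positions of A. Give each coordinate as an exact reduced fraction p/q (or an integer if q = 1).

A = (233/205, -2536/205)

1. A_x = 233/205  [D, C, A are collinear ∩ BA ⟂ DC]
2. A_y = -2536/205  [D, C, A are collinear ∩ BA ⟂ DC]
   → A = (233/205, -2536/205)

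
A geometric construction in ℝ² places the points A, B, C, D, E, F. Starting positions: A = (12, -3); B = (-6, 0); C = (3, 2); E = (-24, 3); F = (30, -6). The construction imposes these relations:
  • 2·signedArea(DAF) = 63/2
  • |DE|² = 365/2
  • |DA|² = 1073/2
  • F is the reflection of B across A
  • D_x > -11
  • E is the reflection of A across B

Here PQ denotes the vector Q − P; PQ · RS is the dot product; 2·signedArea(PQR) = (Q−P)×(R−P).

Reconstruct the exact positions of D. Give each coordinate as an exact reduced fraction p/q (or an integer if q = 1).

1. D_x = -21/2  [line 3·x + 18·y + -27/2 = 0 ∩ |DE|² = 365/2]
2. D_y = 5/2  [line 3·x + 18·y + -27/2 = 0 ∩ |DE|² = 365/2]
   → D = (-21/2, 5/2)

D = (-21/2, 5/2)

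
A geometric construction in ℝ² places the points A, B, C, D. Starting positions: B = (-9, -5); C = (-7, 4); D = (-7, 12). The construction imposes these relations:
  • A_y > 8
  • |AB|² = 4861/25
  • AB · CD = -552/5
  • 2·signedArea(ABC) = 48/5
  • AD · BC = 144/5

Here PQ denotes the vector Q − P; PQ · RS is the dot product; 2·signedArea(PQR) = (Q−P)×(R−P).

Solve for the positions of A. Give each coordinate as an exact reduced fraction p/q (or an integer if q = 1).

A = (-7, 44/5)

1. A_x = -7  [AD · BC = 144/5 ∩ 2·signedArea(ABC) = 48/5]
2. A_y = 44/5  [AD · BC = 144/5 ∩ 2·signedArea(ABC) = 48/5]
   → A = (-7, 44/5)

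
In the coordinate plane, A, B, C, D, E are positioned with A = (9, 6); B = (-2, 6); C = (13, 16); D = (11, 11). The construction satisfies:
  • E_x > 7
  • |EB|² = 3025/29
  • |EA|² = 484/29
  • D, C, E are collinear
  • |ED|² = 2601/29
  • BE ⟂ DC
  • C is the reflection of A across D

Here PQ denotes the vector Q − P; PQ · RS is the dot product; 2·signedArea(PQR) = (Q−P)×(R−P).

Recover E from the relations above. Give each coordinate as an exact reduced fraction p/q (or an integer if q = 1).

1. E_x = 217/29  [D, C, E are collinear ∩ BE ⟂ DC]
2. E_y = 64/29  [D, C, E are collinear ∩ BE ⟂ DC]
   → E = (217/29, 64/29)

E = (217/29, 64/29)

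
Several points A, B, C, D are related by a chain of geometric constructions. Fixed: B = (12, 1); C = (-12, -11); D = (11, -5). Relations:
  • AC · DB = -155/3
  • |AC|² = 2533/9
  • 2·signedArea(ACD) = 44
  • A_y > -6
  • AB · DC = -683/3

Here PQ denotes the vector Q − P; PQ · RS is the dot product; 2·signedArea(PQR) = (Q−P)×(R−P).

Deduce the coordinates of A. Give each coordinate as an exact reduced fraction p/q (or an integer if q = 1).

1. A_x = 11/3  [2·signedArea(ACD) = 44 ∩ AC · DB = -155/3]
2. A_y = -5  [2·signedArea(ACD) = 44 ∩ AC · DB = -155/3]
   → A = (11/3, -5)

A = (11/3, -5)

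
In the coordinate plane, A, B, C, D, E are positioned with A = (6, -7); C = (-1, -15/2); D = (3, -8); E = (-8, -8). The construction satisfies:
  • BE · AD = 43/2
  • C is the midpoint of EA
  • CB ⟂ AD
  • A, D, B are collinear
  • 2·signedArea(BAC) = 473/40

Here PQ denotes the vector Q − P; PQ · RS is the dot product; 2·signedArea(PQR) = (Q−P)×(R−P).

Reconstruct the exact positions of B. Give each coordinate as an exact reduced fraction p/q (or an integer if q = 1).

1. B_x = -9/20  [A, D, B are collinear ∩ CB ⟂ AD]
2. B_y = -183/20  [A, D, B are collinear ∩ CB ⟂ AD]
   → B = (-9/20, -183/20)

B = (-9/20, -183/20)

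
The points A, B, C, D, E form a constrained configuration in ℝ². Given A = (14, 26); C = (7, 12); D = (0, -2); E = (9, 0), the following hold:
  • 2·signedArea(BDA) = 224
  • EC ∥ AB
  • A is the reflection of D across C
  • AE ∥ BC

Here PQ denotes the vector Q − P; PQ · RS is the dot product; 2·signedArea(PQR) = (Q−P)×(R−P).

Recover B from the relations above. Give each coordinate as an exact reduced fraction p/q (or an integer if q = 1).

B = (12, 38)

1. B_x = 12  [AE ∥ BC ∩ EC ∥ AB]
2. B_y = 38  [AE ∥ BC ∩ EC ∥ AB]
   → B = (12, 38)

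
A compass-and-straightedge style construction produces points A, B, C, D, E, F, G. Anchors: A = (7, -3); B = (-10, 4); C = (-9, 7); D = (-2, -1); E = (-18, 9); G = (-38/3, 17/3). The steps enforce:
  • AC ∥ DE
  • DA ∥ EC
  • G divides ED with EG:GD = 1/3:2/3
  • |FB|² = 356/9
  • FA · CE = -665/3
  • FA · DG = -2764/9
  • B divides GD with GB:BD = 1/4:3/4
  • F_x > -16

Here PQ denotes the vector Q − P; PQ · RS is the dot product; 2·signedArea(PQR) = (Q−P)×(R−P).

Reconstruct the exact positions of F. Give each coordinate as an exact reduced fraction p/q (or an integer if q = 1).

1. F_x = -46/3  [FA · CE = -665/3 ∩ FA · DG = -2764/9]
2. F_y = 22/3  [FA · CE = -665/3 ∩ FA · DG = -2764/9]
   → F = (-46/3, 22/3)

F = (-46/3, 22/3)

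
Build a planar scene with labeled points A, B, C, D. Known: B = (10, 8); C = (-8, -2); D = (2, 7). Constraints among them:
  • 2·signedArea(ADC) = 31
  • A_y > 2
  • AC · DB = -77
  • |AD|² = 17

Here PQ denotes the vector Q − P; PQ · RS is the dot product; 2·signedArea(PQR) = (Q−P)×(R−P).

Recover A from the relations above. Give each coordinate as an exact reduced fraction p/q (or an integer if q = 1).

1. A_x = 1  [2·signedArea(ADC) = 31 ∩ AC · DB = -77]
2. A_y = 3  [2·signedArea(ADC) = 31 ∩ AC · DB = -77]
   → A = (1, 3)

A = (1, 3)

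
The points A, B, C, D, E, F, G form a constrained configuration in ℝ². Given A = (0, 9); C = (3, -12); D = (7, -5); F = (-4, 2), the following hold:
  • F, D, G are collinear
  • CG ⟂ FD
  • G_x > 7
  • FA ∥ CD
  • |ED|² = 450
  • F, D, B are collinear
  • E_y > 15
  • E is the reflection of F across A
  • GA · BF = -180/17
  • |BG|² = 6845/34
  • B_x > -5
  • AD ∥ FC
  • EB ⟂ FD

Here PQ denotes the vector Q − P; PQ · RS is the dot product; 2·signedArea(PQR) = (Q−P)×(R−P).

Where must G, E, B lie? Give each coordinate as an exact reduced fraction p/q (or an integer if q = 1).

B = (-79/17, 41/17)
E = (4, 16)
G = (249/34, -177/34)

1. G_x = 249/34  [F, D, G are collinear ∩ CG ⟂ FD]
2. G_y = -177/34  [F, D, G are collinear ∩ CG ⟂ FD]
   → G = (249/34, -177/34)
3. E_x = 4  [E is the reflection of F across A]
4. E_y = 16  [E is the reflection of F across A]
   → E = (4, 16)
5. B_x = -79/17  [F, D, B are collinear ∩ EB ⟂ FD]
6. B_y = 41/17  [F, D, B are collinear ∩ EB ⟂ FD]
   → B = (-79/17, 41/17)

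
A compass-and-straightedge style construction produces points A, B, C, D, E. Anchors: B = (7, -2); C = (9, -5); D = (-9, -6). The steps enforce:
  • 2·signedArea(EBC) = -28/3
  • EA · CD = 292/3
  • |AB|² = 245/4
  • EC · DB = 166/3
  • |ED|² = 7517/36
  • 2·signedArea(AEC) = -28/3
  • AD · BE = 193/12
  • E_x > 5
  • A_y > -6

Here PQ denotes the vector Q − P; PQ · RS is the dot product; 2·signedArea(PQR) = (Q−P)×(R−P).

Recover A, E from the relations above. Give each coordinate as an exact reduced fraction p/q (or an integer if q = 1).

1. E_x = 16/3  [2·signedArea(EBC) = -28/3 ∩ EC · DB = 166/3]
2. E_y = -25/6  [2·signedArea(EBC) = -28/3 ∩ EC · DB = 166/3]
   → E = (16/3, -25/6)
3. A_x = 0  [AD · BE = 193/12 ∩ 2·signedArea(AEC) = -28/3]
4. A_y = -11/2  [AD · BE = 193/12 ∩ 2·signedArea(AEC) = -28/3]
   → A = (0, -11/2)

A = (0, -11/2)
E = (16/3, -25/6)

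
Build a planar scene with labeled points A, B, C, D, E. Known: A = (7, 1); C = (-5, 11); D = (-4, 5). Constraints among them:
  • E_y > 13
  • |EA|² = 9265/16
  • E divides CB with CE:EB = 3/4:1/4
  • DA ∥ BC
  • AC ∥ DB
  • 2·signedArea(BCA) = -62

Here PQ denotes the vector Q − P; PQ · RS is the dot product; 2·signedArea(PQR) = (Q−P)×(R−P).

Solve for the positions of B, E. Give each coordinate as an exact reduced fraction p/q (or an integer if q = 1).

1. B_x = -16  [DA ∥ BC ∩ AC ∥ DB]
2. B_y = 15  [DA ∥ BC ∩ AC ∥ DB]
   → B = (-16, 15)
3. E_x = -53/4  [E divides CB with CE:EB = 3/4:1/4]
4. E_y = 14  [E divides CB with CE:EB = 3/4:1/4]
   → E = (-53/4, 14)

B = (-16, 15)
E = (-53/4, 14)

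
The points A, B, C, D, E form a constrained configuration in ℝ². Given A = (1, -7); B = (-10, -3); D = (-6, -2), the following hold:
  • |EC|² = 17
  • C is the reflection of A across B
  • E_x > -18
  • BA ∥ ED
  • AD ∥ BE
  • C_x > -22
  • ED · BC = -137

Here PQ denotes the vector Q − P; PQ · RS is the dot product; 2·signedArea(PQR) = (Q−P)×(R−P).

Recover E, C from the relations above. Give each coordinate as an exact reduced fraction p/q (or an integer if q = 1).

C = (-21, 1)
E = (-17, 2)

1. E_x = -17  [BA ∥ ED ∩ AD ∥ BE]
2. E_y = 2  [BA ∥ ED ∩ AD ∥ BE]
   → E = (-17, 2)
3. C_x = -21  [C is the reflection of A across B]
4. C_y = 1  [C is the reflection of A across B]
   → C = (-21, 1)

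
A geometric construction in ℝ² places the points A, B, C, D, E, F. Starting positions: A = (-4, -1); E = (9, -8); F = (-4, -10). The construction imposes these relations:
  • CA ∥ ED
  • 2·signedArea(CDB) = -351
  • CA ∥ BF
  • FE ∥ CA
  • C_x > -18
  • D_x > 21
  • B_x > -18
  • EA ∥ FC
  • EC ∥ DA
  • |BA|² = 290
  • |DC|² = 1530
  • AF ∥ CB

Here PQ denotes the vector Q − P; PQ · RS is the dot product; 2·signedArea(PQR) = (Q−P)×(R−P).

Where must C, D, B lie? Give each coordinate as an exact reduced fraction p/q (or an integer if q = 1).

B = (-17, -12)
C = (-17, -3)
D = (22, -6)

1. C_x = -17  [FE ∥ CA ∩ EA ∥ FC]
2. C_y = -3  [FE ∥ CA ∩ EA ∥ FC]
   → C = (-17, -3)
3. D_x = 22  [EC ∥ DA ∩ CA ∥ ED]
4. D_y = -6  [EC ∥ DA ∩ CA ∥ ED]
   → D = (22, -6)
5. B_x = -17  [CA ∥ BF ∩ AF ∥ CB]
6. B_y = -12  [CA ∥ BF ∩ AF ∥ CB]
   → B = (-17, -12)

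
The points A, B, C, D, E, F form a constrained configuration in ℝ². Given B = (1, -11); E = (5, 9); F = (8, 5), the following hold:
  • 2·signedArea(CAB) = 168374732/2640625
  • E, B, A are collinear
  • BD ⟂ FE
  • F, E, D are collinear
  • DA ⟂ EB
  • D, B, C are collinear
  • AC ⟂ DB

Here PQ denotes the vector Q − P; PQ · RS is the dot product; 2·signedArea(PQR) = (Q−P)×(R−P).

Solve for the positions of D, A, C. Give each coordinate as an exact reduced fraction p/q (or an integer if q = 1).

A = (1047/325, 7/65)
C = (62997/8125, -48221/8125)
D = (329/25, -47/25)

1. D_x = 329/25  [F, E, D are collinear ∩ BD ⟂ FE]
2. D_y = -47/25  [F, E, D are collinear ∩ BD ⟂ FE]
   → D = (329/25, -47/25)
3. A_x = 1047/325  [E, B, A are collinear ∩ DA ⟂ EB]
4. A_y = 7/65  [E, B, A are collinear ∩ DA ⟂ EB]
   → A = (1047/325, 7/65)
5. C_x = 62997/8125  [D, B, C are collinear ∩ AC ⟂ DB]
6. C_y = -48221/8125  [D, B, C are collinear ∩ AC ⟂ DB]
   → C = (62997/8125, -48221/8125)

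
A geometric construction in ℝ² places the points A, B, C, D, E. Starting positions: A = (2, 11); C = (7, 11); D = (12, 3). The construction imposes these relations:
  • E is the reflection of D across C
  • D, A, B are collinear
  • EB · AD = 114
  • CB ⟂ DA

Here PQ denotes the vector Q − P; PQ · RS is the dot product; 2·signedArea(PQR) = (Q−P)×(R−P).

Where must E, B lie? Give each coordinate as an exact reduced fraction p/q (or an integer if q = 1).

B = (207/41, 351/41)
E = (2, 19)

1. E_x = 2  [E is the reflection of D across C]
2. E_y = 19  [E is the reflection of D across C]
   → E = (2, 19)
3. B_x = 207/41  [D, A, B are collinear ∩ CB ⟂ DA]
4. B_y = 351/41  [D, A, B are collinear ∩ CB ⟂ DA]
   → B = (207/41, 351/41)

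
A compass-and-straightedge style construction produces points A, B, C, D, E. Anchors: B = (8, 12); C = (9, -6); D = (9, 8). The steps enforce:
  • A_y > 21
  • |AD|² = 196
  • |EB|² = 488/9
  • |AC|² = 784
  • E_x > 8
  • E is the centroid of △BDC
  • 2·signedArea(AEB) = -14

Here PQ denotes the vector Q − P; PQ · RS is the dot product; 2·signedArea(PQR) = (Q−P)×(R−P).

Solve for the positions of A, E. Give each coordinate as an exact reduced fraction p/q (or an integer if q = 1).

A = (9, 22)
E = (26/3, 14/3)

1. E_x = 26/3  [E is the centroid of △BDC]
2. E_y = 14/3  [E is the centroid of △BDC]
   → E = (26/3, 14/3)
3. A_x = 9  [line -22/3·x + -2/3·y + 242/3 = 0 ∩ |AC|² = 784]
4. A_y = 22  [line -22/3·x + -2/3·y + 242/3 = 0 ∩ |AC|² = 784]
   → A = (9, 22)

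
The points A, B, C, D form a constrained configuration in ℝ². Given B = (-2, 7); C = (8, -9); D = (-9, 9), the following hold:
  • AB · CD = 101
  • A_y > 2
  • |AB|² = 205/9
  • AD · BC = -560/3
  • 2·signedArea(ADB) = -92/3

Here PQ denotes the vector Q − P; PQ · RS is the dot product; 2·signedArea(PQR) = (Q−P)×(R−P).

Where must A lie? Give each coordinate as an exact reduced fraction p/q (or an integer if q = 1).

1. A_x = -1  [AD · BC = -560/3 ∩ AB · CD = 101]
2. A_y = 7/3  [AD · BC = -560/3 ∩ AB · CD = 101]
   → A = (-1, 7/3)

A = (-1, 7/3)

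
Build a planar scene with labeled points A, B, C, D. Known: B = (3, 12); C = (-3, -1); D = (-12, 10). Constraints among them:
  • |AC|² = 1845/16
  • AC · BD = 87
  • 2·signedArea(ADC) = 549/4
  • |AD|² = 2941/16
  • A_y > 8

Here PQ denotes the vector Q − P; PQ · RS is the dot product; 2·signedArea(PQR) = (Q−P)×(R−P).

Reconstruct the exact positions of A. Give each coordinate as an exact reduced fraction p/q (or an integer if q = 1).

A = (3/2, 35/4)

1. A_x = 3/2  [2·signedArea(ADC) = 549/4 ∩ AC · BD = 87]
2. A_y = 35/4  [2·signedArea(ADC) = 549/4 ∩ AC · BD = 87]
   → A = (3/2, 35/4)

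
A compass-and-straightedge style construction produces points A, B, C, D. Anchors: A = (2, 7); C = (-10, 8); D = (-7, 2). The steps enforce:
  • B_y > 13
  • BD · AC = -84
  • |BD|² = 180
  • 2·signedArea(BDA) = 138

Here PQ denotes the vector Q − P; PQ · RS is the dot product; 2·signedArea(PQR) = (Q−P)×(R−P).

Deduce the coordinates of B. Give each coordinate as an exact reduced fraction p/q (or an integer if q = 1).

1. B_x = -13  [BD · AC = -84 ∩ 2·signedArea(BDA) = 138]
2. B_y = 14  [BD · AC = -84 ∩ 2·signedArea(BDA) = 138]
   → B = (-13, 14)

B = (-13, 14)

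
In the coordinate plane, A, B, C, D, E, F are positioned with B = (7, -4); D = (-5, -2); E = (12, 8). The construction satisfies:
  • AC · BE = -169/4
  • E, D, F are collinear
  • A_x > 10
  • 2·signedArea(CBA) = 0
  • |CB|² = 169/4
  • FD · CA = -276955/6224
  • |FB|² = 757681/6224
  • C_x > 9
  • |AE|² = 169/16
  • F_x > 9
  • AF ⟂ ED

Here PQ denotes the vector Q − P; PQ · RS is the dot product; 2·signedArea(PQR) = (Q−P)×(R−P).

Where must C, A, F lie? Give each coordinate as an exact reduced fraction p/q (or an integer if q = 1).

1. F_x = 15187/1556  [line 10·x + -17·y + 16 = 0 ∩ |FB|² = 757681/6224]
2. F_y = 5199/778  [line 10·x + -17·y + 16 = 0 ∩ |FB|² = 757681/6224]
   → F = (15187/1556, 5199/778)
3. A_x = 43/4  [line 17·x + 10·y + -931/4 = 0 ∩ |AE|² = 169/16]
4. A_y = 5  [line 17·x + 10·y + -931/4 = 0 ∩ |AE|² = 169/16]
   → A = (43/4, 5)
5. C_x = 19/2  [2·signedArea(CBA) = 0 ∩ AC · BE = -169/4]
6. C_y = 2  [2·signedArea(CBA) = 0 ∩ AC · BE = -169/4]
   → C = (19/2, 2)

A = (43/4, 5)
C = (19/2, 2)
F = (15187/1556, 5199/778)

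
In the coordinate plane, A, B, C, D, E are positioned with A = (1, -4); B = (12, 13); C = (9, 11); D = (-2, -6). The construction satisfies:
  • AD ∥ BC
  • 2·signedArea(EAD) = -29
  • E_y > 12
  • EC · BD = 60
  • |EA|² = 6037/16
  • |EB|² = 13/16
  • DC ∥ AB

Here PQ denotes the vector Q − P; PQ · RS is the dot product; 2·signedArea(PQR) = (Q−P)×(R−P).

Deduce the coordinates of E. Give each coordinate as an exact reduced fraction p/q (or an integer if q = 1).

E = (45/4, 25/2)

1. E_x = 45/4  [2·signedArea(EAD) = -29 ∩ EC · BD = 60]
2. E_y = 25/2  [2·signedArea(EAD) = -29 ∩ EC · BD = 60]
   → E = (45/4, 25/2)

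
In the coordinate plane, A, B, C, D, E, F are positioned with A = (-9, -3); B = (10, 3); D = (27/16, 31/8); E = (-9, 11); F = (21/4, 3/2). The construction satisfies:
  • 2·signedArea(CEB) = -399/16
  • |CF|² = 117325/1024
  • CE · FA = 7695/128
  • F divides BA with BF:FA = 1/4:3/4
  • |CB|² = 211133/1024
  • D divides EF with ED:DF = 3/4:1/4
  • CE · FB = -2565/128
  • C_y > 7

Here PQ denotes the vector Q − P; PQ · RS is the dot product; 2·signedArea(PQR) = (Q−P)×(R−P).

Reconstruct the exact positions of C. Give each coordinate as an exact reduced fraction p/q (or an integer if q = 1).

1. C_x = -117/32  [CE · FB = -2565/128 ∩ 2·signedArea(CEB) = -399/16]
2. C_y = 119/16  [CE · FB = -2565/128 ∩ 2·signedArea(CEB) = -399/16]
   → C = (-117/32, 119/16)

C = (-117/32, 119/16)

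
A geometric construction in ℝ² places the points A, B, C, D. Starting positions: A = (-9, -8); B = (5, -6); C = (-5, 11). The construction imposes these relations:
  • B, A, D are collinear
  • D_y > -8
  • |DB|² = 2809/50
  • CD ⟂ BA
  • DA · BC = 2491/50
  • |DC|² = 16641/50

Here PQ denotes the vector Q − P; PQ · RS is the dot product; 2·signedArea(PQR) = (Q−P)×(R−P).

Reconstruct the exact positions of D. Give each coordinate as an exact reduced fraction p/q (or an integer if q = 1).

D = (-121/50, -353/50)

1. D_x = -121/50  [B, A, D are collinear ∩ CD ⟂ BA]
2. D_y = -353/50  [B, A, D are collinear ∩ CD ⟂ BA]
   → D = (-121/50, -353/50)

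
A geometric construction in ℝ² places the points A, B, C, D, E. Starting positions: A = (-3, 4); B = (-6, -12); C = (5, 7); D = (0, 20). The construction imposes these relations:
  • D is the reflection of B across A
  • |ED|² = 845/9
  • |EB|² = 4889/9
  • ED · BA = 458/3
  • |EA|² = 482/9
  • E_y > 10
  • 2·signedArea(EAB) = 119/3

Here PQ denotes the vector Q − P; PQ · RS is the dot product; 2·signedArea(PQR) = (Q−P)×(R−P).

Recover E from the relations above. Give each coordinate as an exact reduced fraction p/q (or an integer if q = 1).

1. E_x = 2/3  [2·signedArea(EAB) = 119/3 ∩ ED · BA = 458/3]
2. E_y = 31/3  [2·signedArea(EAB) = 119/3 ∩ ED · BA = 458/3]
   → E = (2/3, 31/3)

E = (2/3, 31/3)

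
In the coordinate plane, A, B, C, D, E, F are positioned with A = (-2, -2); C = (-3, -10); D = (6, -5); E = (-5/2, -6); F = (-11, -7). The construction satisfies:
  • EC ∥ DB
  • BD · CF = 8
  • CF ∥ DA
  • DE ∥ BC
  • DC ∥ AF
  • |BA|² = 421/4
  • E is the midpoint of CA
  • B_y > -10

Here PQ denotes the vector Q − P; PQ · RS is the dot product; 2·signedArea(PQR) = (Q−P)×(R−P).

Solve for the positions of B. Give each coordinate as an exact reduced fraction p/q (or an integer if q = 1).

1. B_x = 11/2  [DE ∥ BC ∩ EC ∥ DB]
2. B_y = -9  [DE ∥ BC ∩ EC ∥ DB]
   → B = (11/2, -9)

B = (11/2, -9)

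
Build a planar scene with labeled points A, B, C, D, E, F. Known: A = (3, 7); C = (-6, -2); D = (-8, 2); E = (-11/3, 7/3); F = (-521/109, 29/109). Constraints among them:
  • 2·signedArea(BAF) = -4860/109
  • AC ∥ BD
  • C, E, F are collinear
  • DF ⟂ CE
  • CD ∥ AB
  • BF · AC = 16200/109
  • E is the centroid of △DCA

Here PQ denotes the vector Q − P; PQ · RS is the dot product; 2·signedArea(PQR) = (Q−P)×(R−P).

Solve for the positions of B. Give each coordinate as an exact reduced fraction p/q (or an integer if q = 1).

1. B_x = 1  [AC ∥ BD ∩ CD ∥ AB]
2. B_y = 11  [AC ∥ BD ∩ CD ∥ AB]
   → B = (1, 11)

B = (1, 11)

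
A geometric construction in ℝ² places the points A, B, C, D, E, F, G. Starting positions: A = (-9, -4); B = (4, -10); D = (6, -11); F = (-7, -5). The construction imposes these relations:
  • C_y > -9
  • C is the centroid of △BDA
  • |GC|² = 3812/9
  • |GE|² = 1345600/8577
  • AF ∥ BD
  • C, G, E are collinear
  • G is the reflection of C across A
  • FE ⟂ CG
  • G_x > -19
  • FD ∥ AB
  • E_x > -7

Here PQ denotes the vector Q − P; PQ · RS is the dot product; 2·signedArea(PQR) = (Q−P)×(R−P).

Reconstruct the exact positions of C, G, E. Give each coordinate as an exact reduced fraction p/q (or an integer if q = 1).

C = (1/3, -25/3)
E = (-6645/953, -4709/953)
G = (-55/3, 1/3)

1. C_x = 1/3  [C is the centroid of △BDA]
2. C_y = -25/3  [C is the centroid of △BDA]
   → C = (1/3, -25/3)
3. G_x = -55/3  [G is the reflection of C across A]
4. G_y = 1/3  [G is the reflection of C across A]
   → G = (-55/3, 1/3)
5. E_x = -6645/953  [C, G, E are collinear ∩ FE ⟂ CG]
6. E_y = -4709/953  [C, G, E are collinear ∩ FE ⟂ CG]
   → E = (-6645/953, -4709/953)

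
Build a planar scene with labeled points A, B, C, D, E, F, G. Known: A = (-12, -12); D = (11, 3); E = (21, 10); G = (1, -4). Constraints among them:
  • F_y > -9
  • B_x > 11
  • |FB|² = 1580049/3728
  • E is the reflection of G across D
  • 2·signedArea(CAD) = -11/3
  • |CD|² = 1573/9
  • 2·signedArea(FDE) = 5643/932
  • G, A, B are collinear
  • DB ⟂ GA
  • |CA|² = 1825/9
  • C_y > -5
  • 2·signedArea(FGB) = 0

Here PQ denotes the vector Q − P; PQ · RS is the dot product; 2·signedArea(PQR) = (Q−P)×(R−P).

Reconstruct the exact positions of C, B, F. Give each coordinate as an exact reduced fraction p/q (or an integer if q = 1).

1. C_x = 0  [line -15·x + 23·y + 299/3 = 0 ∩ |CA|² = 1825/9]
2. C_y = -13/3  [line -15·x + 23·y + 299/3 = 0 ∩ |CA|² = 1825/9]
   → C = (0, -13/3)
3. B_x = 2651/233  [G, A, B are collinear ∩ DB ⟂ GA]
4. B_y = 556/233  [G, A, B are collinear ∩ DB ⟂ GA]
   → B = (2651/233, 556/233)
5. F_x = -5737/932  [2·signedArea(FGB) = 0 ∩ 2·signedArea(FDE) = 5643/932]
6. F_y = -1958/233  [2·signedArea(FGB) = 0 ∩ 2·signedArea(FDE) = 5643/932]
   → F = (-5737/932, -1958/233)

B = (2651/233, 556/233)
C = (0, -13/3)
F = (-5737/932, -1958/233)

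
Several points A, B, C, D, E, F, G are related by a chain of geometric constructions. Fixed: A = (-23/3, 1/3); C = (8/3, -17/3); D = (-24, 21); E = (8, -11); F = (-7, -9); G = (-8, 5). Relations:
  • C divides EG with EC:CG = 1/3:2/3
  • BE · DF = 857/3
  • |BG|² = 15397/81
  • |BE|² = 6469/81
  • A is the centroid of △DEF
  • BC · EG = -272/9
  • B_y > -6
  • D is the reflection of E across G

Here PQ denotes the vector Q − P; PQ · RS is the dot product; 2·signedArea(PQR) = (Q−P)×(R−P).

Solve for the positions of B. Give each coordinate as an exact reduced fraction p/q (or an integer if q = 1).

1. B_x = 1  [BE · DF = 857/3 ∩ BC · EG = -272/9]
2. B_y = -49/9  [BE · DF = 857/3 ∩ BC · EG = -272/9]
   → B = (1, -49/9)

B = (1, -49/9)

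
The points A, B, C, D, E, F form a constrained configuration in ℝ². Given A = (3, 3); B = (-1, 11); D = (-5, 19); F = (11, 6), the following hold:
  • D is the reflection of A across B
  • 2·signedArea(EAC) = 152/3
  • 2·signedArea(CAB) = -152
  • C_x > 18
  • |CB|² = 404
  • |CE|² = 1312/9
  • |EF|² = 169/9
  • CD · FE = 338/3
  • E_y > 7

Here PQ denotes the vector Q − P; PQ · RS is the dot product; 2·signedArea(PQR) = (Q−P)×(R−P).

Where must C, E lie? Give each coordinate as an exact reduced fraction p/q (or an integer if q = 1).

1. C_x = 19  [line -8·x + -4·y + 188 = 0 ∩ |CB|² = 404]
2. C_y = 9  [line -8·x + -4·y + 188 = 0 ∩ |CB|² = 404]
   → C = (19, 9)
3. E_x = 7  [CD · FE = 338/3 ∩ 2·signedArea(EAC) = 152/3]
4. E_y = 23/3  [CD · FE = 338/3 ∩ 2·signedArea(EAC) = 152/3]
   → E = (7, 23/3)

C = (19, 9)
E = (7, 23/3)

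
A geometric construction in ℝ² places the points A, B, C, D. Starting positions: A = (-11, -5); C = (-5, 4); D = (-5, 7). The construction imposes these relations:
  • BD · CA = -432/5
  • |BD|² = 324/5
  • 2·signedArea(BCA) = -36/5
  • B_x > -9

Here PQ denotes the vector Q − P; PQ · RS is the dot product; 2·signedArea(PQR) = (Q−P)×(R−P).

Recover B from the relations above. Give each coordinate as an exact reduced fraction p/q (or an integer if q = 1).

1. B_x = -43/5  [2·signedArea(BCA) = -36/5 ∩ BD · CA = -432/5]
2. B_y = -1/5  [2·signedArea(BCA) = -36/5 ∩ BD · CA = -432/5]
   → B = (-43/5, -1/5)

B = (-43/5, -1/5)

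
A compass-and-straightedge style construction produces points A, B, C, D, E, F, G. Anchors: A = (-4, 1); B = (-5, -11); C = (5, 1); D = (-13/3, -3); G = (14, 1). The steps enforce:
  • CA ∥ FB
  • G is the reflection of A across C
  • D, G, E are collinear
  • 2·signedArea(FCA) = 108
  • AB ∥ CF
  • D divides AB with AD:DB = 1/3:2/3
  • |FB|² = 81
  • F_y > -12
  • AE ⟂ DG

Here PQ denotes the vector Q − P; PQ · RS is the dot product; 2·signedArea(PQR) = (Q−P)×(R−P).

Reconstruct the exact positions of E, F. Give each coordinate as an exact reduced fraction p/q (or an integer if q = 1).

1. E_x = -10084/3169  [D, G, E are collinear ∩ AE ⟂ DG]
2. E_y = -8711/3169  [D, G, E are collinear ∩ AE ⟂ DG]
   → E = (-10084/3169, -8711/3169)
3. F_x = 4  [CA ∥ FB ∩ AB ∥ CF]
4. F_y = -11  [CA ∥ FB ∩ AB ∥ CF]
   → F = (4, -11)

E = (-10084/3169, -8711/3169)
F = (4, -11)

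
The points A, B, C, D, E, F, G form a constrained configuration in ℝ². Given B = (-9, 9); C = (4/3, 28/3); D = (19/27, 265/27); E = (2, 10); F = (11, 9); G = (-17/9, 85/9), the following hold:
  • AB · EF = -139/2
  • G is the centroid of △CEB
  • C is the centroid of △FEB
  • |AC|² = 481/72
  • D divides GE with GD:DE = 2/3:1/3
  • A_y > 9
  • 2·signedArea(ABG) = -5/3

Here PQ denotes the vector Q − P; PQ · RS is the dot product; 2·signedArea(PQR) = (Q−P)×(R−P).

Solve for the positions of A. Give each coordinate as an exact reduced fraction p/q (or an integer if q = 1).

A = (-5/4, 37/4)

1. A_x = -5/4  [AB · EF = -139/2 ∩ 2·signedArea(ABG) = -5/3]
2. A_y = 37/4  [AB · EF = -139/2 ∩ 2·signedArea(ABG) = -5/3]
   → A = (-5/4, 37/4)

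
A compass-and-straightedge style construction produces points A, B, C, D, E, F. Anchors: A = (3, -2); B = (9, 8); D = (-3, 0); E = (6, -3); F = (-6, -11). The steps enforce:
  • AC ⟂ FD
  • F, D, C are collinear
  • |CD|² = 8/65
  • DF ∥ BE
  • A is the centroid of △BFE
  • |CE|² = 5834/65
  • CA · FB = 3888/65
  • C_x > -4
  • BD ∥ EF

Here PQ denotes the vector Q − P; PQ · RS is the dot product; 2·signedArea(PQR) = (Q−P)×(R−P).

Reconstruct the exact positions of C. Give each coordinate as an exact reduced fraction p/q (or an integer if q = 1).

C = (-201/65, -22/65)

1. C_x = -201/65  [F, D, C are collinear ∩ AC ⟂ FD]
2. C_y = -22/65  [F, D, C are collinear ∩ AC ⟂ FD]
   → C = (-201/65, -22/65)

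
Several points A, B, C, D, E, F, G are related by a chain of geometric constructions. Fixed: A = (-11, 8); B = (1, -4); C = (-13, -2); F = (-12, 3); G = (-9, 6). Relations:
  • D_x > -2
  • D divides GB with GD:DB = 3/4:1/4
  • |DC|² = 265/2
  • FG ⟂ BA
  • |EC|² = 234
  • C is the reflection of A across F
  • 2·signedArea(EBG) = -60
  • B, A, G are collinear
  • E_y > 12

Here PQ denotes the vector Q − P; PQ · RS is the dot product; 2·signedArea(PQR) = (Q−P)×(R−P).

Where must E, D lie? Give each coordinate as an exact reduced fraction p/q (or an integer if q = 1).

1. E_x = -10  [line -10·x + -10·y + 30 = 0 ∩ |EC|² = 234]
2. E_y = 13  [line -10·x + -10·y + 30 = 0 ∩ |EC|² = 234]
   → E = (-10, 13)
3. D_x = -3/2  [D divides GB with GD:DB = 3/4:1/4]
4. D_y = -3/2  [D divides GB with GD:DB = 3/4:1/4]
   → D = (-3/2, -3/2)

D = (-3/2, -3/2)
E = (-10, 13)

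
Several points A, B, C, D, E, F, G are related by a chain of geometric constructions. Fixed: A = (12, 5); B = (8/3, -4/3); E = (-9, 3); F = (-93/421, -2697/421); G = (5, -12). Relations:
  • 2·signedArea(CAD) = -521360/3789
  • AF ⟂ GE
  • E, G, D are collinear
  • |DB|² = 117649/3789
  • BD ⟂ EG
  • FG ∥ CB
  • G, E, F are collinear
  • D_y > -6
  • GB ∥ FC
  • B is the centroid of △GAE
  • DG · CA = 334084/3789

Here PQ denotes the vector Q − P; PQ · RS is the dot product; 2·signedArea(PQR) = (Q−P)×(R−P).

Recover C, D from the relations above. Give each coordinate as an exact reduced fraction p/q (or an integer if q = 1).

C = (-3226/1263, 5381/1263)
D = (-1777/1263, -2162/421)

1. C_x = -3226/1263  [FG ∥ CB ∩ GB ∥ FC]
2. C_y = 5381/1263  [FG ∥ CB ∩ GB ∥ FC]
   → C = (-3226/1263, 5381/1263)
3. D_x = -1777/1263  [E, G, D are collinear ∩ BD ⟂ EG]
4. D_y = -2162/421  [E, G, D are collinear ∩ BD ⟂ EG]
   → D = (-1777/1263, -2162/421)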